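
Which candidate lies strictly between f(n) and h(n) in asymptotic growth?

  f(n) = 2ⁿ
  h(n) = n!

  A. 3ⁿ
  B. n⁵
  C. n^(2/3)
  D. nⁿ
A

We need g(n) with 2ⁿ = o(g(n)) and g(n) = o(n!), i.e. O(2ⁿ) ≺ g ≺ O(n!).
Check each option:
  A. 3ⁿ — O(3ⁿ) is strictly between O(2ⁿ) and O(n!) ✓
  B. n⁵ — O(n⁵) does not grow strictly faster than f(n)
  C. n^(2/3) — O(n^(2/3)) does not grow strictly faster than f(n)
  D. nⁿ — O(nⁿ) does not grow strictly slower than h(n)

Only option A (3ⁿ) lies strictly between.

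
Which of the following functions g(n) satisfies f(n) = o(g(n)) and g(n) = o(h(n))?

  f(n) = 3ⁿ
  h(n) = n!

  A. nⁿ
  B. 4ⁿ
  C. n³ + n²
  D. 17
B

We need g(n) with 3ⁿ = o(g(n)) and g(n) = o(n!), i.e. O(3ⁿ) ≺ g ≺ O(n!).
Check each option:
  A. nⁿ — O(nⁿ) does not grow strictly slower than h(n)
  B. 4ⁿ — O(4ⁿ) is strictly between O(3ⁿ) and O(n!) ✓
  C. n³ + n² — O(n³) does not grow strictly faster than f(n)
  D. 17 — O(1) does not grow strictly faster than f(n)

Only option B (4ⁿ) lies strictly between.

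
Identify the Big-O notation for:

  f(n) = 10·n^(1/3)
O(n^(1/3))

The dominant term in 10·n^(1/3) is 10·n^(1/3), which is Θ(n^(1/3)).
Constants are absorbed, so the tightest bound is O(n^(1/3)).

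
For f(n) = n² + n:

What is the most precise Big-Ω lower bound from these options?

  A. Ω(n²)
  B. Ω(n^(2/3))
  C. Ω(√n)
A

f(n) = n² + n is Ω(n²).
All listed options are valid Big-Ω bounds (lower bounds),
but Ω(n²) is the tightest (largest valid bound).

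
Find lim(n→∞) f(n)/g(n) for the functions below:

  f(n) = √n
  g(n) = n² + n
0

Since √n (O(√n)) grows slower than n² + n (O(n²)),
the ratio f(n)/g(n) → 0 as n → ∞.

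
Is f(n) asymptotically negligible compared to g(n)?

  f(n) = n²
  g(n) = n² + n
False

f(n) = n² is O(n²), and g(n) = n² + n is O(n²).
Since they have the same growth rate, f(n) = o(g(n)) is false.
(f = o(g) requires f to grow strictly slower, not equal.)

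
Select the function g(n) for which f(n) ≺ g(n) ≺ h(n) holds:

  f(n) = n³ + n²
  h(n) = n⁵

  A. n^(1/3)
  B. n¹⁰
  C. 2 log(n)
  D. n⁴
D

We need g(n) with n³ + n² = o(g(n)) and g(n) = o(n⁵), i.e. O(n³) ≺ g ≺ O(n⁵).
Check each option:
  A. n^(1/3) — O(n^(1/3)) does not grow strictly faster than f(n)
  B. n¹⁰ — O(n¹⁰) does not grow strictly slower than h(n)
  C. 2 log(n) — O(log n) does not grow strictly faster than f(n)
  D. n⁴ — O(n⁴) is strictly between O(n³) and O(n⁵) ✓

Only option D (n⁴) lies strictly between.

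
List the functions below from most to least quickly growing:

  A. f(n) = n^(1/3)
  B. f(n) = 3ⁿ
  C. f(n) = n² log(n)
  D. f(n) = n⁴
B > D > C > A

Comparing growth rates:
B = 3ⁿ is O(3ⁿ)
D = n⁴ is O(n⁴)
C = n² log(n) is O(n² log n)
A = n^(1/3) is O(n^(1/3))

Therefore, the order from fastest to slowest is: B > D > C > A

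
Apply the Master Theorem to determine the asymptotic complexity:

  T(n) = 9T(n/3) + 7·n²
Θ(n² log n)

Master Theorem: a = 9, b = 3, f(n) = 7·n².
Compute the critical exponent d = log₃(9) = 2.
Compare f(n) = Θ(n²) against n^d:
  k = 2 = d, so f(n) = Θ(n^d) — Case 2.
  Work is balanced across levels: T(n) = Θ(n^d log n) = Θ(n² log n).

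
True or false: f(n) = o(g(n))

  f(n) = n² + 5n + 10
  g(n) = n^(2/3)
False

f(n) = n² + 5n + 10 is O(n²), and g(n) = n^(2/3) is O(n^(2/3)).
Since O(n²) grows faster than or equal to O(n^(2/3)), f(n) = o(g(n)) is false.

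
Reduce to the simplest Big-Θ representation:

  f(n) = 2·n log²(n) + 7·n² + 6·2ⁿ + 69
Θ(2ⁿ)

Order the terms by growth rate: 69 ≺ 2·n log²(n) ≺ 7·n² ≺ 6·2ⁿ.
The fastest-growing term 6·2ⁿ dominates as n → ∞; dropping its constant factor gives Θ(2ⁿ).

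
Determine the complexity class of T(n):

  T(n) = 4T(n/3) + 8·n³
Θ(n³)

Master Theorem: a = 4, b = 3, f(n) = 8·n³.
Compute the critical exponent d = log₃(4) = 1.262.
Compare f(n) = Θ(n³) against n^d:
  k = 3 > d = 1.262, so f(n) = Ω(n^(d+ε)) — Case 3.
  Regularity: a·(n/b)^3/n^3 = a/b^3 = 4/27 < 1 ✓.
  The top-level work dominates: T(n) = Θ(f(n)) = Θ(n³).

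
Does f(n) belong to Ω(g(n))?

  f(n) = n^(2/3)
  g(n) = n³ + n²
False

f(n) = n^(2/3) is O(n^(2/3)), and g(n) = n³ + n² is O(n³).
Since O(n^(2/3)) grows slower than O(n³), f(n) = Ω(g(n)) is false.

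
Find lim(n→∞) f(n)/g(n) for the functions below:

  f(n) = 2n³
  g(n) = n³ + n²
2

Since 2n³ and n³ + n² have the same growth rate (O(n³)),
the ratio converges to a constant: 2.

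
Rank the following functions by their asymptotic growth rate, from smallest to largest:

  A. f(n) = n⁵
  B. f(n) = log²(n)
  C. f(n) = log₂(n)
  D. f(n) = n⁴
C < B < D < A

Comparing growth rates:
C = log₂(n) is O(log n)
B = log²(n) is O(log² n)
D = n⁴ is O(n⁴)
A = n⁵ is O(n⁵)

Therefore, the order from slowest to fastest is: C < B < D < A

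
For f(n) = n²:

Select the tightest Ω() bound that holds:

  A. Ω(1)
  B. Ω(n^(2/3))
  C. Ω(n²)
C

f(n) = n² is Ω(n²).
All listed options are valid Big-Ω bounds (lower bounds),
but Ω(n²) is the tightest (largest valid bound).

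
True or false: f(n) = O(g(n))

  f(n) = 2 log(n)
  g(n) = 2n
True

f(n) = 2 log(n) is O(log n), and g(n) = 2n is O(n).
Since O(log n) ⊆ O(n) (f grows no faster than g), f(n) = O(g(n)) is true.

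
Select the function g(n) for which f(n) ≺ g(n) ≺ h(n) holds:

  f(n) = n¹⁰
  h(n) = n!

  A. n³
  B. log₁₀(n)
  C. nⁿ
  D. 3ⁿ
D

We need g(n) with n¹⁰ = o(g(n)) and g(n) = o(n!), i.e. O(n¹⁰) ≺ g ≺ O(n!).
Check each option:
  A. n³ — O(n³) does not grow strictly faster than f(n)
  B. log₁₀(n) — O(log n) does not grow strictly faster than f(n)
  C. nⁿ — O(nⁿ) does not grow strictly slower than h(n)
  D. 3ⁿ — O(3ⁿ) is strictly between O(n¹⁰) and O(n!) ✓

Only option D (3ⁿ) lies strictly between.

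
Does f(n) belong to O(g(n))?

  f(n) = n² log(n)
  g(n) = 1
False

f(n) = n² log(n) is O(n² log n), and g(n) = 1 is O(1).
Since O(n² log n) grows faster than O(1), f(n) = O(g(n)) is false.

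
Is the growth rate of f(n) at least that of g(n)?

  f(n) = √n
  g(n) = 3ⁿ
False

f(n) = √n is O(√n), and g(n) = 3ⁿ is O(3ⁿ).
Since O(√n) grows slower than O(3ⁿ), f(n) = Ω(g(n)) is false.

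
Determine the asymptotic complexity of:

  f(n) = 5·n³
O(n³)

The dominant term in 5·n³ is 5·n³, which is Θ(n³).
Constants are absorbed, so the tightest bound is O(n³).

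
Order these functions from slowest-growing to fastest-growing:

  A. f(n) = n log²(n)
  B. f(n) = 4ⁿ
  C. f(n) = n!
A < B < C

Comparing growth rates:
A = n log²(n) is O(n log² n)
B = 4ⁿ is O(4ⁿ)
C = n! is O(n!)

Therefore, the order from slowest to fastest is: A < B < C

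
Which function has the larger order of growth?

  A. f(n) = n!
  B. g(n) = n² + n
A

f(n) = n! is O(n!), while g(n) = n² + n is O(n²).
Since O(n!) grows faster than O(n²), f(n) dominates.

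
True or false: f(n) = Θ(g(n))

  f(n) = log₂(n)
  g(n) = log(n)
True

f(n) = log₂(n) and g(n) = log(n) are both O(log n).
Since they have the same asymptotic growth rate, f(n) = Θ(g(n)) is true.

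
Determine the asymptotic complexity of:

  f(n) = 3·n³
O(n³)

The dominant term in 3·n³ is 3·n³, which is Θ(n³).
Constants are absorbed, so the tightest bound is O(n³).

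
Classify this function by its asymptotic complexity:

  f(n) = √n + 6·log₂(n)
O(√n)

The dominant term in √n + 6·log₂(n) is √n, which is Θ(√n).
Lower-order terms (6·log₂(n)) are asymptotically negligible.
Constants are absorbed, so the tightest bound is O(√n).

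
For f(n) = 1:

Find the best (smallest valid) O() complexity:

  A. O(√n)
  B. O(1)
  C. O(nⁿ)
B

f(n) = 1 is O(1).
All listed options are valid Big-O bounds (upper bounds),
but O(1) is the tightest (smallest valid bound).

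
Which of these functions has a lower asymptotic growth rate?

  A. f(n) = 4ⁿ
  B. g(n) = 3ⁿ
B

f(n) = 4ⁿ is O(4ⁿ), while g(n) = 3ⁿ is O(3ⁿ).
Since O(3ⁿ) grows slower than O(4ⁿ), g(n) is dominated.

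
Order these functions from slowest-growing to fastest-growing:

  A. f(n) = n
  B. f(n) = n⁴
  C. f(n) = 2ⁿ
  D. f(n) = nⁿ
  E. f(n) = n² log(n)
A < E < B < C < D

Comparing growth rates:
A = n is O(n)
E = n² log(n) is O(n² log n)
B = n⁴ is O(n⁴)
C = 2ⁿ is O(2ⁿ)
D = nⁿ is O(nⁿ)

Therefore, the order from slowest to fastest is: A < E < B < C < D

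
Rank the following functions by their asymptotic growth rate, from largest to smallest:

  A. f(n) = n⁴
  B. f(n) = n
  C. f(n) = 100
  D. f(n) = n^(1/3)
A > B > D > C

Comparing growth rates:
A = n⁴ is O(n⁴)
B = n is O(n)
D = n^(1/3) is O(n^(1/3))
C = 100 is O(1)

Therefore, the order from fastest to slowest is: A > B > D > C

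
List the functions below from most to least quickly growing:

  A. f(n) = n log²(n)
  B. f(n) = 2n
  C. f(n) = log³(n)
A > B > C

Comparing growth rates:
A = n log²(n) is O(n log² n)
B = 2n is O(n)
C = log³(n) is O(log³ n)

Therefore, the order from fastest to slowest is: A > B > C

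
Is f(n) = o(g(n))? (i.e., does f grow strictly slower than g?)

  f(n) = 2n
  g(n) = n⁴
True

f(n) = 2n is O(n), and g(n) = n⁴ is O(n⁴).
Since O(n) grows strictly slower than O(n⁴), f(n) = o(g(n)) is true.
This means lim(n→∞) f(n)/g(n) = 0.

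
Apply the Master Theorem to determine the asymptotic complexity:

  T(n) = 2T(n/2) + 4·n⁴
Θ(n⁴)

Master Theorem: a = 2, b = 2, f(n) = 4·n⁴.
Compute the critical exponent d = log₂(2) = 1.
Compare f(n) = Θ(n⁴) against n^d:
  k = 4 > d = 1, so f(n) = Ω(n^(d+ε)) — Case 3.
  Regularity: a·(n/b)^4/n^4 = a/b^4 = 2/16 < 1 ✓.
  The top-level work dominates: T(n) = Θ(f(n)) = Θ(n⁴).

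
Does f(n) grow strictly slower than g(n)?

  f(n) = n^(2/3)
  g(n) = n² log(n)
True

f(n) = n^(2/3) is O(n^(2/3)), and g(n) = n² log(n) is O(n² log n).
Since O(n^(2/3)) grows strictly slower than O(n² log n), f(n) = o(g(n)) is true.
This means lim(n→∞) f(n)/g(n) = 0.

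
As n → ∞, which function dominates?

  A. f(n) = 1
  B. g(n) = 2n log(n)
B

f(n) = 1 is O(1), while g(n) = 2n log(n) is O(n log n).
Since O(n log n) grows faster than O(1), g(n) dominates.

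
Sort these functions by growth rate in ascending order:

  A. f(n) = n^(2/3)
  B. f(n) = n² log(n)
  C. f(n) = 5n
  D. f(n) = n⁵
A < C < B < D

Comparing growth rates:
A = n^(2/3) is O(n^(2/3))
C = 5n is O(n)
B = n² log(n) is O(n² log n)
D = n⁵ is O(n⁵)

Therefore, the order from slowest to fastest is: A < C < B < D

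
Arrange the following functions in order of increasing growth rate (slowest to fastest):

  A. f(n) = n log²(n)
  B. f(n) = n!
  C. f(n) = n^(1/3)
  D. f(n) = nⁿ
C < A < B < D

Comparing growth rates:
C = n^(1/3) is O(n^(1/3))
A = n log²(n) is O(n log² n)
B = n! is O(n!)
D = nⁿ is O(nⁿ)

Therefore, the order from slowest to fastest is: C < A < B < D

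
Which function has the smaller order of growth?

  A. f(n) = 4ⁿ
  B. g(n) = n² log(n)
B

f(n) = 4ⁿ is O(4ⁿ), while g(n) = n² log(n) is O(n² log n).
Since O(n² log n) grows slower than O(4ⁿ), g(n) is dominated.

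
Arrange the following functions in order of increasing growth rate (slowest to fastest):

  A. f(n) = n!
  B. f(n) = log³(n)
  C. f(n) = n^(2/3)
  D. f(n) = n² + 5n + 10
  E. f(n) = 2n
B < C < E < D < A

Comparing growth rates:
B = log³(n) is O(log³ n)
C = n^(2/3) is O(n^(2/3))
E = 2n is O(n)
D = n² + 5n + 10 is O(n²)
A = n! is O(n!)

Therefore, the order from slowest to fastest is: B < C < E < D < A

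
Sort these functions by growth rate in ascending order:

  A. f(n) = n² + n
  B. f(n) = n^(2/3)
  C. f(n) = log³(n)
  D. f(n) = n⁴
C < B < A < D

Comparing growth rates:
C = log³(n) is O(log³ n)
B = n^(2/3) is O(n^(2/3))
A = n² + n is O(n²)
D = n⁴ is O(n⁴)

Therefore, the order from slowest to fastest is: C < B < A < D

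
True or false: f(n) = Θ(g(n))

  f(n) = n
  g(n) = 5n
True

f(n) = n and g(n) = 5n are both O(n).
Since they have the same asymptotic growth rate, f(n) = Θ(g(n)) is true.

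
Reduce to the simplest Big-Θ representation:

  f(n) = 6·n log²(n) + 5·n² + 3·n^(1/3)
Θ(n²)

Order the terms by growth rate: 3·n^(1/3) ≺ 6·n log²(n) ≺ 5·n².
The fastest-growing term 5·n² dominates as n → ∞; dropping its constant factor gives Θ(n²).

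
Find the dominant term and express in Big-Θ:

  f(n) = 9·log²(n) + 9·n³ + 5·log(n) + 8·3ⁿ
Θ(3ⁿ)

Order the terms by growth rate: 5·log(n) ≺ 9·log²(n) ≺ 9·n³ ≺ 8·3ⁿ.
The fastest-growing term 8·3ⁿ dominates as n → ∞; dropping its constant factor gives Θ(3ⁿ).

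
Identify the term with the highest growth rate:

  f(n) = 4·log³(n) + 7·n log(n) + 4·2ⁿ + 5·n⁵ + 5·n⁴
4·2ⁿ

Looking at each term:
  - 4·log³(n) is O(log³ n)
  - 7·n log(n) is O(n log n)
  - 4·2ⁿ is O(2ⁿ)
  - 5·n⁵ is O(n⁵)
  - 5·n⁴ is O(n⁴)

The term 4·2ⁿ (O(2ⁿ)) grows fastest and dominates all others.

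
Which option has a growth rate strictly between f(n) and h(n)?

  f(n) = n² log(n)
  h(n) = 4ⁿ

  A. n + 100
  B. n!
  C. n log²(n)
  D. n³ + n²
D

We need g(n) with n² log(n) = o(g(n)) and g(n) = o(4ⁿ), i.e. O(n² log n) ≺ g ≺ O(4ⁿ).
Check each option:
  A. n + 100 — O(n) does not grow strictly faster than f(n)
  B. n! — O(n!) does not grow strictly slower than h(n)
  C. n log²(n) — O(n log² n) does not grow strictly faster than f(n)
  D. n³ + n² — O(n³) is strictly between O(n² log n) and O(4ⁿ) ✓

Only option D (n³ + n²) lies strictly between.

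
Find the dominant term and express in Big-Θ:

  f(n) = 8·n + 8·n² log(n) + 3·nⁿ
Θ(nⁿ)

Order the terms by growth rate: 8·n ≺ 8·n² log(n) ≺ 3·nⁿ.
The fastest-growing term 3·nⁿ dominates as n → ∞; dropping its constant factor gives Θ(nⁿ).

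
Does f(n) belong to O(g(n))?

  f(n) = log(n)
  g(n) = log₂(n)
True

f(n) = log(n) and g(n) = log₂(n) are both O(log n).
Big-O permits equal growth rates (f ≤ c·g for some c), so f(n) = O(g(n)) is true.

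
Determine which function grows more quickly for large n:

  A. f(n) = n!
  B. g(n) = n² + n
A

f(n) = n! is O(n!), while g(n) = n² + n is O(n²).
Since O(n!) grows faster than O(n²), f(n) dominates.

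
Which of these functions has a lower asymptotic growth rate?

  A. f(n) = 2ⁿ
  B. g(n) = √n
B

f(n) = 2ⁿ is O(2ⁿ), while g(n) = √n is O(√n).
Since O(√n) grows slower than O(2ⁿ), g(n) is dominated.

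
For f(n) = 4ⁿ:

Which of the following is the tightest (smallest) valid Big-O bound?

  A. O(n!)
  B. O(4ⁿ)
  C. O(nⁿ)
B

f(n) = 4ⁿ is O(4ⁿ).
All listed options are valid Big-O bounds (upper bounds),
but O(4ⁿ) is the tightest (smallest valid bound).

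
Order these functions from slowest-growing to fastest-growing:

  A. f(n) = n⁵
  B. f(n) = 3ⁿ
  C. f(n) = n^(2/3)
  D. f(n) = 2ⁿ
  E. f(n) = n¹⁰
C < A < E < D < B

Comparing growth rates:
C = n^(2/3) is O(n^(2/3))
A = n⁵ is O(n⁵)
E = n¹⁰ is O(n¹⁰)
D = 2ⁿ is O(2ⁿ)
B = 3ⁿ is O(3ⁿ)

Therefore, the order from slowest to fastest is: C < A < E < D < B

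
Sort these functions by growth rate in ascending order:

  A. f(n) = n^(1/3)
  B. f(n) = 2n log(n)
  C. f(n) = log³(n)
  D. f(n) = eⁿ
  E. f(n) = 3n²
C < A < B < E < D

Comparing growth rates:
C = log³(n) is O(log³ n)
A = n^(1/3) is O(n^(1/3))
B = 2n log(n) is O(n log n)
E = 3n² is O(n²)
D = eⁿ is O(eⁿ)

Therefore, the order from slowest to fastest is: C < A < B < E < D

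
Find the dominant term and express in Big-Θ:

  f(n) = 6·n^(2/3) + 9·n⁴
Θ(n⁴)

Order the terms by growth rate: 6·n^(2/3) ≺ 9·n⁴.
The fastest-growing term 9·n⁴ dominates as n → ∞; dropping its constant factor gives Θ(n⁴).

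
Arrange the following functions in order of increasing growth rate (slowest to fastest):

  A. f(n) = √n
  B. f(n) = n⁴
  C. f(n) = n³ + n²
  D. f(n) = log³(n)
D < A < C < B

Comparing growth rates:
D = log³(n) is O(log³ n)
A = √n is O(√n)
C = n³ + n² is O(n³)
B = n⁴ is O(n⁴)

Therefore, the order from slowest to fastest is: D < A < C < B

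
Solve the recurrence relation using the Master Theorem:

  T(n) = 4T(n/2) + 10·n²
Θ(n² log n)

Master Theorem: a = 4, b = 2, f(n) = 10·n².
Compute the critical exponent d = log₂(4) = 2.
Compare f(n) = Θ(n²) against n^d:
  k = 2 = d, so f(n) = Θ(n^d) — Case 2.
  Work is balanced across levels: T(n) = Θ(n^d log n) = Θ(n² log n).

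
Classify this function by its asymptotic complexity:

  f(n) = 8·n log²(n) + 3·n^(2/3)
O(n log² n)

The dominant term in 8·n log²(n) + 3·n^(2/3) is 8·n log²(n), which is Θ(n log² n).
Lower-order terms (3·n^(2/3)) are asymptotically negligible.
Constants are absorbed, so the tightest bound is O(n log² n).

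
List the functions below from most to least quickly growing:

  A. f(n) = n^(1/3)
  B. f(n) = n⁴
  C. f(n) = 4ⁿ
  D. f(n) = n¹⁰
C > D > B > A

Comparing growth rates:
C = 4ⁿ is O(4ⁿ)
D = n¹⁰ is O(n¹⁰)
B = n⁴ is O(n⁴)
A = n^(1/3) is O(n^(1/3))

Therefore, the order from fastest to slowest is: C > D > B > A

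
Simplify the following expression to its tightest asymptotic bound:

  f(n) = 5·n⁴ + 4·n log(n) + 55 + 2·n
Θ(n⁴)

Order the terms by growth rate: 55 ≺ 2·n ≺ 4·n log(n) ≺ 5·n⁴.
The fastest-growing term 5·n⁴ dominates as n → ∞; dropping its constant factor gives Θ(n⁴).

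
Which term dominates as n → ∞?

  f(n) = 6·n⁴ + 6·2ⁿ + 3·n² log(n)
6·2ⁿ

Looking at each term:
  - 6·n⁴ is O(n⁴)
  - 6·2ⁿ is O(2ⁿ)
  - 3·n² log(n) is O(n² log n)

The term 6·2ⁿ (O(2ⁿ)) grows fastest and dominates all others.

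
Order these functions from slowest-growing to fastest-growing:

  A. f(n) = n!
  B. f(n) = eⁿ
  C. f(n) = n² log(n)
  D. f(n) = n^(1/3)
D < C < B < A

Comparing growth rates:
D = n^(1/3) is O(n^(1/3))
C = n² log(n) is O(n² log n)
B = eⁿ is O(eⁿ)
A = n! is O(n!)

Therefore, the order from slowest to fastest is: D < C < B < A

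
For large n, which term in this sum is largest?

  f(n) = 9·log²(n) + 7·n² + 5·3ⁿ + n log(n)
5·3ⁿ

Looking at each term:
  - 9·log²(n) is O(log² n)
  - 7·n² is O(n²)
  - 5·3ⁿ is O(3ⁿ)
  - n log(n) is O(n log n)

The term 5·3ⁿ (O(3ⁿ)) grows fastest and dominates all others.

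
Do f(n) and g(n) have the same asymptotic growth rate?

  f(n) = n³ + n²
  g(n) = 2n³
True

f(n) = n³ + n² and g(n) = 2n³ are both O(n³).
Since they have the same asymptotic growth rate, f(n) = Θ(g(n)) is true.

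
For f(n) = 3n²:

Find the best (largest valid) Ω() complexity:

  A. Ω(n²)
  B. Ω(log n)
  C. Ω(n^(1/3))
A

f(n) = 3n² is Ω(n²).
All listed options are valid Big-Ω bounds (lower bounds),
but Ω(n²) is the tightest (largest valid bound).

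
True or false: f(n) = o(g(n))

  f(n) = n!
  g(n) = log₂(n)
False

f(n) = n! is O(n!), and g(n) = log₂(n) is O(log n).
Since O(n!) grows faster than or equal to O(log n), f(n) = o(g(n)) is false.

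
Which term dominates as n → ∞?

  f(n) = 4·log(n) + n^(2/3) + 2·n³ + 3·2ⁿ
3·2ⁿ

Looking at each term:
  - 4·log(n) is O(log n)
  - n^(2/3) is O(n^(2/3))
  - 2·n³ is O(n³)
  - 3·2ⁿ is O(2ⁿ)

The term 3·2ⁿ (O(2ⁿ)) grows fastest and dominates all others.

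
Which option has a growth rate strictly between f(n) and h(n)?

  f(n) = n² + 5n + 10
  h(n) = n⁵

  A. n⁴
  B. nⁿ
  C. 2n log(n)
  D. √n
A

We need g(n) with n² + 5n + 10 = o(g(n)) and g(n) = o(n⁵), i.e. O(n²) ≺ g ≺ O(n⁵).
Check each option:
  A. n⁴ — O(n⁴) is strictly between O(n²) and O(n⁵) ✓
  B. nⁿ — O(nⁿ) does not grow strictly slower than h(n)
  C. 2n log(n) — O(n log n) does not grow strictly faster than f(n)
  D. √n — O(√n) does not grow strictly faster than f(n)

Only option A (n⁴) lies strictly between.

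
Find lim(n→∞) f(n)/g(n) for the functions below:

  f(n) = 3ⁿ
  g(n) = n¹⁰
∞

Since 3ⁿ (O(3ⁿ)) grows faster than n¹⁰ (O(n¹⁰)),
the ratio f(n)/g(n) → ∞ as n → ∞.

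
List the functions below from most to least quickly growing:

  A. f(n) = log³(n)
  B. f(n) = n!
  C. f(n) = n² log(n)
B > C > A

Comparing growth rates:
B = n! is O(n!)
C = n² log(n) is O(n² log n)
A = log³(n) is O(log³ n)

Therefore, the order from fastest to slowest is: B > C > A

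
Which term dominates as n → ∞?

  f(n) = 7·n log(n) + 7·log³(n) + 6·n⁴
6·n⁴

Looking at each term:
  - 7·n log(n) is O(n log n)
  - 7·log³(n) is O(log³ n)
  - 6·n⁴ is O(n⁴)

The term 6·n⁴ (O(n⁴)) grows fastest and dominates all others.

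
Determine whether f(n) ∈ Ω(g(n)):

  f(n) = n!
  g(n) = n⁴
True

f(n) = n! is O(n!), and g(n) = n⁴ is O(n⁴).
Since O(n!) grows at least as fast as O(n⁴), f(n) = Ω(g(n)) is true.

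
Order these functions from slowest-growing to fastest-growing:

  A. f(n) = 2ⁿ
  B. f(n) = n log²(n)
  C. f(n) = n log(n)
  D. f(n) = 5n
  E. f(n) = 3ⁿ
D < C < B < A < E

Comparing growth rates:
D = 5n is O(n)
C = n log(n) is O(n log n)
B = n log²(n) is O(n log² n)
A = 2ⁿ is O(2ⁿ)
E = 3ⁿ is O(3ⁿ)

Therefore, the order from slowest to fastest is: D < C < B < A < E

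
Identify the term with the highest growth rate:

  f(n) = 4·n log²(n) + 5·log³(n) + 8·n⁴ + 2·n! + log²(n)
2·n!

Looking at each term:
  - 4·n log²(n) is O(n log² n)
  - 5·log³(n) is O(log³ n)
  - 8·n⁴ is O(n⁴)
  - 2·n! is O(n!)
  - log²(n) is O(log² n)

The term 2·n! (O(n!)) grows fastest and dominates all others.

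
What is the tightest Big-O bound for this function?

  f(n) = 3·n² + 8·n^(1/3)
O(n²)

The dominant term in 3·n² + 8·n^(1/3) is 3·n², which is Θ(n²).
Lower-order terms (8·n^(1/3)) are asymptotically negligible.
Constants are absorbed, so the tightest bound is O(n²).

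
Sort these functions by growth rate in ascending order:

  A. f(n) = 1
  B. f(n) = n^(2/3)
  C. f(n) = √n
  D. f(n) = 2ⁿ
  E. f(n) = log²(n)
A < E < C < B < D

Comparing growth rates:
A = 1 is O(1)
E = log²(n) is O(log² n)
C = √n is O(√n)
B = n^(2/3) is O(n^(2/3))
D = 2ⁿ is O(2ⁿ)

Therefore, the order from slowest to fastest is: A < E < C < B < D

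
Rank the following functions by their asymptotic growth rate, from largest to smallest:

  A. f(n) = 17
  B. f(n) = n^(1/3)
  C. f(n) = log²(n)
B > C > A

Comparing growth rates:
B = n^(1/3) is O(n^(1/3))
C = log²(n) is O(log² n)
A = 17 is O(1)

Therefore, the order from fastest to slowest is: B > C > A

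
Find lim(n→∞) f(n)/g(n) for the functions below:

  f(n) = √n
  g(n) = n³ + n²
0

Since √n (O(√n)) grows slower than n³ + n² (O(n³)),
the ratio f(n)/g(n) → 0 as n → ∞.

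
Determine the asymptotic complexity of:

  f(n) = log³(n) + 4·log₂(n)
O(log³ n)

The dominant term in log³(n) + 4·log₂(n) is log³(n), which is Θ(log³ n).
Lower-order terms (4·log₂(n)) are asymptotically negligible.
Constants are absorbed, so the tightest bound is O(log³ n).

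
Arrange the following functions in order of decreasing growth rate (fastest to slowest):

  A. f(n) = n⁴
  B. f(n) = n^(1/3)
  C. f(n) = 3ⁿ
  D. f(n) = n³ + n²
C > A > D > B

Comparing growth rates:
C = 3ⁿ is O(3ⁿ)
A = n⁴ is O(n⁴)
D = n³ + n² is O(n³)
B = n^(1/3) is O(n^(1/3))

Therefore, the order from fastest to slowest is: C > A > D > B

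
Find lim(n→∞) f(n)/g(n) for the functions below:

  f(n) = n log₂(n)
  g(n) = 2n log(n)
1/(2*log(2))

Since n log₂(n) and 2n log(n) have the same growth rate (O(n log n)),
the ratio converges to a constant: 1/(2*log(2)).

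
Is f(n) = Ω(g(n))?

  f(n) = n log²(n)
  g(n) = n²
False

f(n) = n log²(n) is O(n log² n), and g(n) = n² is O(n²).
Since O(n log² n) grows slower than O(n²), f(n) = Ω(g(n)) is false.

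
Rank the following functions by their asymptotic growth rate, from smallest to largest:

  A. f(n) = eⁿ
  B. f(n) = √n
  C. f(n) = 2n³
B < C < A

Comparing growth rates:
B = √n is O(√n)
C = 2n³ is O(n³)
A = eⁿ is O(eⁿ)

Therefore, the order from slowest to fastest is: B < C < A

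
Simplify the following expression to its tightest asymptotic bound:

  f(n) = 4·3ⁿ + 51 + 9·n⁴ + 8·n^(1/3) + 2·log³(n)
Θ(3ⁿ)

Order the terms by growth rate: 51 ≺ 2·log³(n) ≺ 8·n^(1/3) ≺ 9·n⁴ ≺ 4·3ⁿ.
The fastest-growing term 4·3ⁿ dominates as n → ∞; dropping its constant factor gives Θ(3ⁿ).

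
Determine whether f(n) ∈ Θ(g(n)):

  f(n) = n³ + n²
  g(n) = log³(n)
False

f(n) = n³ + n² is O(n³), and g(n) = log³(n) is O(log³ n).
Since they have different growth rates, f(n) = Θ(g(n)) is false.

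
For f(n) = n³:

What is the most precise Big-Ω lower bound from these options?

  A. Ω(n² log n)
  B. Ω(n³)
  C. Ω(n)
B

f(n) = n³ is Ω(n³).
All listed options are valid Big-Ω bounds (lower bounds),
but Ω(n³) is the tightest (largest valid bound).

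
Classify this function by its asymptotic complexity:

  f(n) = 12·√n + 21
O(√n)

The dominant term in 12·√n + 21 is 12·√n, which is Θ(√n).
Lower-order terms (21) are asymptotically negligible.
Constants are absorbed, so the tightest bound is O(√n).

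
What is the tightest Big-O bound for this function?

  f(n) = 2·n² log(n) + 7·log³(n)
O(n² log n)

The dominant term in 2·n² log(n) + 7·log³(n) is 2·n² log(n), which is Θ(n² log n).
Lower-order terms (7·log³(n)) are asymptotically negligible.
Constants are absorbed, so the tightest bound is O(n² log n).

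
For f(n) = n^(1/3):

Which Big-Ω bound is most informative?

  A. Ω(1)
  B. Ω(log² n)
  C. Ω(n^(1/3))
C

f(n) = n^(1/3) is Ω(n^(1/3)).
All listed options are valid Big-Ω bounds (lower bounds),
but Ω(n^(1/3)) is the tightest (largest valid bound).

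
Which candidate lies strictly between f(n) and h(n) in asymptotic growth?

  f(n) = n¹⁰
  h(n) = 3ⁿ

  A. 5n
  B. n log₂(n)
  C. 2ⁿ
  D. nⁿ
C

We need g(n) with n¹⁰ = o(g(n)) and g(n) = o(3ⁿ), i.e. O(n¹⁰) ≺ g ≺ O(3ⁿ).
Check each option:
  A. 5n — O(n) does not grow strictly faster than f(n)
  B. n log₂(n) — O(n log n) does not grow strictly faster than f(n)
  C. 2ⁿ — O(2ⁿ) is strictly between O(n¹⁰) and O(3ⁿ) ✓
  D. nⁿ — O(nⁿ) does not grow strictly slower than h(n)

Only option C (2ⁿ) lies strictly between.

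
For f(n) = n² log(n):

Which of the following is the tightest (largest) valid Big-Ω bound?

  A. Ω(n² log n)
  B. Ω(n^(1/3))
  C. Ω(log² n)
A

f(n) = n² log(n) is Ω(n² log n).
All listed options are valid Big-Ω bounds (lower bounds),
but Ω(n² log n) is the tightest (largest valid bound).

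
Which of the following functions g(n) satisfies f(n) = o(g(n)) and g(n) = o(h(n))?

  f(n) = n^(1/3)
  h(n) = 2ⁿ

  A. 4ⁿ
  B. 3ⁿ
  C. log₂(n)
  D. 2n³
D

We need g(n) with n^(1/3) = o(g(n)) and g(n) = o(2ⁿ), i.e. O(n^(1/3)) ≺ g ≺ O(2ⁿ).
Check each option:
  A. 4ⁿ — O(4ⁿ) does not grow strictly slower than h(n)
  B. 3ⁿ — O(3ⁿ) does not grow strictly slower than h(n)
  C. log₂(n) — O(log n) does not grow strictly faster than f(n)
  D. 2n³ — O(n³) is strictly between O(n^(1/3)) and O(2ⁿ) ✓

Only option D (2n³) lies strictly between.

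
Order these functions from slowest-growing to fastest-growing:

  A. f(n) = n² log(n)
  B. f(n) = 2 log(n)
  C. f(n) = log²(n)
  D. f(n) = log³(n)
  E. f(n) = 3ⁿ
B < C < D < A < E

Comparing growth rates:
B = 2 log(n) is O(log n)
C = log²(n) is O(log² n)
D = log³(n) is O(log³ n)
A = n² log(n) is O(n² log n)
E = 3ⁿ is O(3ⁿ)

Therefore, the order from slowest to fastest is: B < C < D < A < E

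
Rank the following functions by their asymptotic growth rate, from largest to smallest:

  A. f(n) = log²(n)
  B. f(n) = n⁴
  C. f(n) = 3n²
B > C > A

Comparing growth rates:
B = n⁴ is O(n⁴)
C = 3n² is O(n²)
A = log²(n) is O(log² n)

Therefore, the order from fastest to slowest is: B > C > A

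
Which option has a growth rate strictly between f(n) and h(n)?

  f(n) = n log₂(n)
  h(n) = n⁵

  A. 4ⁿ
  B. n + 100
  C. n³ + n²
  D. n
C

We need g(n) with n log₂(n) = o(g(n)) and g(n) = o(n⁵), i.e. O(n log n) ≺ g ≺ O(n⁵).
Check each option:
  A. 4ⁿ — O(4ⁿ) does not grow strictly slower than h(n)
  B. n + 100 — O(n) does not grow strictly faster than f(n)
  C. n³ + n² — O(n³) is strictly between O(n log n) and O(n⁵) ✓
  D. n — O(n) does not grow strictly faster than f(n)

Only option C (n³ + n²) lies strictly between.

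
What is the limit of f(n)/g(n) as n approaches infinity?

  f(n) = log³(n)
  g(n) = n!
0

Since log³(n) (O(log³ n)) grows slower than n! (O(n!)),
the ratio f(n)/g(n) → 0 as n → ∞.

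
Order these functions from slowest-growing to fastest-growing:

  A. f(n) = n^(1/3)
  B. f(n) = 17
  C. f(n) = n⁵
B < A < C

Comparing growth rates:
B = 17 is O(1)
A = n^(1/3) is O(n^(1/3))
C = n⁵ is O(n⁵)

Therefore, the order from slowest to fastest is: B < A < C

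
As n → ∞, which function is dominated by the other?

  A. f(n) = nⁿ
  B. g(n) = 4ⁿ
B

f(n) = nⁿ is O(nⁿ), while g(n) = 4ⁿ is O(4ⁿ).
Since O(4ⁿ) grows slower than O(nⁿ), g(n) is dominated.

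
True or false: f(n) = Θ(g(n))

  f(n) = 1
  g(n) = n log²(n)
False

f(n) = 1 is O(1), and g(n) = n log²(n) is O(n log² n).
Since they have different growth rates, f(n) = Θ(g(n)) is false.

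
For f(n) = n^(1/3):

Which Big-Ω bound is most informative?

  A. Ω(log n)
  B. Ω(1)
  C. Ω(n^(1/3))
C

f(n) = n^(1/3) is Ω(n^(1/3)).
All listed options are valid Big-Ω bounds (lower bounds),
but Ω(n^(1/3)) is the tightest (largest valid bound).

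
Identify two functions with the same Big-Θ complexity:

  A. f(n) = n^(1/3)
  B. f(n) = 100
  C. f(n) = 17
B and C

Examining each function:
  A. n^(1/3) is O(n^(1/3))
  B. 100 is O(1)
  C. 17 is O(1)

Functions B and C both have the same complexity class.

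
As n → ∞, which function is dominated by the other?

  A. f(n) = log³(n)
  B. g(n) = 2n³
A

f(n) = log³(n) is O(log³ n), while g(n) = 2n³ is O(n³).
Since O(log³ n) grows slower than O(n³), f(n) is dominated.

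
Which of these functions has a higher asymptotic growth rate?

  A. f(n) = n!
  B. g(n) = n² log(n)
A

f(n) = n! is O(n!), while g(n) = n² log(n) is O(n² log n).
Since O(n!) grows faster than O(n² log n), f(n) dominates.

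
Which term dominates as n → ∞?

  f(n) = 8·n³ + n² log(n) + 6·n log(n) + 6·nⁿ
6·nⁿ

Looking at each term:
  - 8·n³ is O(n³)
  - n² log(n) is O(n² log n)
  - 6·n log(n) is O(n log n)
  - 6·nⁿ is O(nⁿ)

The term 6·nⁿ (O(nⁿ)) grows fastest and dominates all others.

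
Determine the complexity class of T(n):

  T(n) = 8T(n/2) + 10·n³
Θ(n³ log n)

Master Theorem: a = 8, b = 2, f(n) = 10·n³.
Compute the critical exponent d = log₂(8) = 3.
Compare f(n) = Θ(n³) against n^d:
  k = 3 = d, so f(n) = Θ(n^d) — Case 2.
  Work is balanced across levels: T(n) = Θ(n^d log n) = Θ(n³ log n).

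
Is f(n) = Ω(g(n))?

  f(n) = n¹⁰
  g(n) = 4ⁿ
False

f(n) = n¹⁰ is O(n¹⁰), and g(n) = 4ⁿ is O(4ⁿ).
Since O(n¹⁰) grows slower than O(4ⁿ), f(n) = Ω(g(n)) is false.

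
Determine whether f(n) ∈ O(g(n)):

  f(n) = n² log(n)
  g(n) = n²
False

f(n) = n² log(n) is O(n² log n), and g(n) = n² is O(n²).
Since O(n² log n) grows faster than O(n²), f(n) = O(g(n)) is false.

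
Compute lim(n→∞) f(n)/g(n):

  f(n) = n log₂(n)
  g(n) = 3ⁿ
0

Since n log₂(n) (O(n log n)) grows slower than 3ⁿ (O(3ⁿ)),
the ratio f(n)/g(n) → 0 as n → ∞.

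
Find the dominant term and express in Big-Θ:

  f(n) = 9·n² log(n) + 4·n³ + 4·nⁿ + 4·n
Θ(nⁿ)

Order the terms by growth rate: 4·n ≺ 9·n² log(n) ≺ 4·n³ ≺ 4·nⁿ.
The fastest-growing term 4·nⁿ dominates as n → ∞; dropping its constant factor gives Θ(nⁿ).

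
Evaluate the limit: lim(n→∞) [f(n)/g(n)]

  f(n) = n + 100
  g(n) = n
1

Since n + 100 and n have the same growth rate (O(n)),
the ratio converges to a constant: 1.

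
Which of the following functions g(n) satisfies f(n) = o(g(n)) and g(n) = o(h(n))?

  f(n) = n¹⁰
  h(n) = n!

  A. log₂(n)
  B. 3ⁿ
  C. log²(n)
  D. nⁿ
B

We need g(n) with n¹⁰ = o(g(n)) and g(n) = o(n!), i.e. O(n¹⁰) ≺ g ≺ O(n!).
Check each option:
  A. log₂(n) — O(log n) does not grow strictly faster than f(n)
  B. 3ⁿ — O(3ⁿ) is strictly between O(n¹⁰) and O(n!) ✓
  C. log²(n) — O(log² n) does not grow strictly faster than f(n)
  D. nⁿ — O(nⁿ) does not grow strictly slower than h(n)

Only option B (3ⁿ) lies strictly between.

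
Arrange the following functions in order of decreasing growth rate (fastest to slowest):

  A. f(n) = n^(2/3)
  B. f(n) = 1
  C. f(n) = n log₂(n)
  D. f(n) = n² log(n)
D > C > A > B

Comparing growth rates:
D = n² log(n) is O(n² log n)
C = n log₂(n) is O(n log n)
A = n^(2/3) is O(n^(2/3))
B = 1 is O(1)

Therefore, the order from fastest to slowest is: D > C > A > B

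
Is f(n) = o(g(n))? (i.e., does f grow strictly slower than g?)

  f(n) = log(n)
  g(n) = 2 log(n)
False

f(n) = log(n) is O(log n), and g(n) = 2 log(n) is O(log n).
Since they have the same growth rate, f(n) = o(g(n)) is false.
(f = o(g) requires f to grow strictly slower, not equal.)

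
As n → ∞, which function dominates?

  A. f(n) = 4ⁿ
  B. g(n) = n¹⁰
A

f(n) = 4ⁿ is O(4ⁿ), while g(n) = n¹⁰ is O(n¹⁰).
Since O(4ⁿ) grows faster than O(n¹⁰), f(n) dominates.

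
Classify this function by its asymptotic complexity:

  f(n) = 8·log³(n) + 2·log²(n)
O(log³ n)

The dominant term in 8·log³(n) + 2·log²(n) is 8·log³(n), which is Θ(log³ n).
Lower-order terms (2·log²(n)) are asymptotically negligible.
Constants are absorbed, so the tightest bound is O(log³ n).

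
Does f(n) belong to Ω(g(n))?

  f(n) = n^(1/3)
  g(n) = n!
False

f(n) = n^(1/3) is O(n^(1/3)), and g(n) = n! is O(n!).
Since O(n^(1/3)) grows slower than O(n!), f(n) = Ω(g(n)) is false.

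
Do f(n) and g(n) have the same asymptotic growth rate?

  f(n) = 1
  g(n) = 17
True

f(n) = 1 and g(n) = 17 are both O(1).
Since they have the same asymptotic growth rate, f(n) = Θ(g(n)) is true.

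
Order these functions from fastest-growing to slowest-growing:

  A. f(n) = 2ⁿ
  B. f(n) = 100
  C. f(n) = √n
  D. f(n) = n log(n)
A > D > C > B

Comparing growth rates:
A = 2ⁿ is O(2ⁿ)
D = n log(n) is O(n log n)
C = √n is O(√n)
B = 100 is O(1)

Therefore, the order from fastest to slowest is: A > D > C > B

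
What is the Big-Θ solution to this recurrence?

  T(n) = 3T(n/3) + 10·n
Θ(n log n)

Master Theorem: a = 3, b = 3, f(n) = 10·n.
Compute the critical exponent d = log₃(3) = 1.
Compare f(n) = Θ(n) against n^d:
  k = 1 = d, so f(n) = Θ(n^d) — Case 2.
  Work is balanced across levels: T(n) = Θ(n^d log n) = Θ(n log n).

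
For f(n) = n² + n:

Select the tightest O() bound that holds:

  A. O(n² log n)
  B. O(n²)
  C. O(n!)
B

f(n) = n² + n is O(n²).
All listed options are valid Big-O bounds (upper bounds),
but O(n²) is the tightest (smallest valid bound).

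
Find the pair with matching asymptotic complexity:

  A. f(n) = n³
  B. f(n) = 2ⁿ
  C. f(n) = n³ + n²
A and C

Examining each function:
  A. n³ is O(n³)
  B. 2ⁿ is O(2ⁿ)
  C. n³ + n² is O(n³)

Functions A and C both have the same complexity class.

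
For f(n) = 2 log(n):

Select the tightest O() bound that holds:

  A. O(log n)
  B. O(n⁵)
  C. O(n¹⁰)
A

f(n) = 2 log(n) is O(log n).
All listed options are valid Big-O bounds (upper bounds),
but O(log n) is the tightest (smallest valid bound).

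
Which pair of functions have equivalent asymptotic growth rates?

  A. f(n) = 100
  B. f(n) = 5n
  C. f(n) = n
B and C

Examining each function:
  A. 100 is O(1)
  B. 5n is O(n)
  C. n is O(n)

Functions B and C both have the same complexity class.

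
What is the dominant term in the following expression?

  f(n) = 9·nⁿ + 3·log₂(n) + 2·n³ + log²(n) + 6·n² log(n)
9·nⁿ

Looking at each term:
  - 9·nⁿ is O(nⁿ)
  - 3·log₂(n) is O(log n)
  - 2·n³ is O(n³)
  - log²(n) is O(log² n)
  - 6·n² log(n) is O(n² log n)

The term 9·nⁿ (O(nⁿ)) grows fastest and dominates all others.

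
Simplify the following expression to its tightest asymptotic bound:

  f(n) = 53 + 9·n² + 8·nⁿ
Θ(nⁿ)

Order the terms by growth rate: 53 ≺ 9·n² ≺ 8·nⁿ.
The fastest-growing term 8·nⁿ dominates as n → ∞; dropping its constant factor gives Θ(nⁿ).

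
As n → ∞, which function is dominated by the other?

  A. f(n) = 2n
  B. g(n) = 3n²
A

f(n) = 2n is O(n), while g(n) = 3n² is O(n²).
Since O(n) grows slower than O(n²), f(n) is dominated.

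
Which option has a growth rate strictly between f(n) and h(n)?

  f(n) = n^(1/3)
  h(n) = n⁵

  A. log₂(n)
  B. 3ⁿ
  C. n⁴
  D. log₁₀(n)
C

We need g(n) with n^(1/3) = o(g(n)) and g(n) = o(n⁵), i.e. O(n^(1/3)) ≺ g ≺ O(n⁵).
Check each option:
  A. log₂(n) — O(log n) does not grow strictly faster than f(n)
  B. 3ⁿ — O(3ⁿ) does not grow strictly slower than h(n)
  C. n⁴ — O(n⁴) is strictly between O(n^(1/3)) and O(n⁵) ✓
  D. log₁₀(n) — O(log n) does not grow strictly faster than f(n)

Only option C (n⁴) lies strictly between.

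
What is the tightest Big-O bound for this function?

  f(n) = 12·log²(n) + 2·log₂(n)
O(log² n)

The dominant term in 12·log²(n) + 2·log₂(n) is 12·log²(n), which is Θ(log² n).
Lower-order terms (2·log₂(n)) are asymptotically negligible.
Constants are absorbed, so the tightest bound is O(log² n).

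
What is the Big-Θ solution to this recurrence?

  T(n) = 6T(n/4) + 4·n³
Θ(n³)

Master Theorem: a = 6, b = 4, f(n) = 4·n³.
Compute the critical exponent d = log₄(6) = 1.292.
Compare f(n) = Θ(n³) against n^d:
  k = 3 > d = 1.292, so f(n) = Ω(n^(d+ε)) — Case 3.
  Regularity: a·(n/b)^3/n^3 = a/b^3 = 6/64 < 1 ✓.
  The top-level work dominates: T(n) = Θ(f(n)) = Θ(n³).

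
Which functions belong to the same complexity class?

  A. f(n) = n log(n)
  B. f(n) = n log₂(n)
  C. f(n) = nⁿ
A and B

Examining each function:
  A. n log(n) is O(n log n)
  B. n log₂(n) is O(n log n)
  C. nⁿ is O(nⁿ)

Functions A and B both have the same complexity class.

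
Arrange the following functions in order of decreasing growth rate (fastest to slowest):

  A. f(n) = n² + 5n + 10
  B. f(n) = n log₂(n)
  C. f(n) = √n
A > B > C

Comparing growth rates:
A = n² + 5n + 10 is O(n²)
B = n log₂(n) is O(n log n)
C = √n is O(√n)

Therefore, the order from fastest to slowest is: A > B > C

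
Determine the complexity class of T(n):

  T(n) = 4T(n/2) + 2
Θ(n²)

Master Theorem: a = 4, b = 2, f(n) = 2.
Compute the critical exponent d = log₂(4) = 2.
Compare f(n) = Θ(1) against n^d:
  k = 0 < d = 2, so f(n) = O(n^(d-ε)) — Case 1.
  The recursion cost dominates: T(n) = Θ(n^d) = Θ(n²).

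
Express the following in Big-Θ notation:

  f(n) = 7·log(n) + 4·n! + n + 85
Θ(n!)

Order the terms by growth rate: 85 ≺ 7·log(n) ≺ n ≺ 4·n!.
The fastest-growing term 4·n! dominates as n → ∞; dropping its constant factor gives Θ(n!).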